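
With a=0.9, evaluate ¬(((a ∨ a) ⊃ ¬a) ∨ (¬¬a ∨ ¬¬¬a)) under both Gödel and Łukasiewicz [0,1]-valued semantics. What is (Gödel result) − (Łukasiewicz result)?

Gödel evaluation:
  (a ∨ a) = max(0.9, 0.9) = 0.9
  ¬a: Gödel ¬ of 0.9 = 0 (operand ≠ 0)
  ((a ∨ a) ⊃ ¬a): 0.9 > 0, so result = 0
  ¬a: Gödel ¬ of 0.9 = 0 (operand ≠ 0)
  ¬¬a: Gödel ¬ of 0 = 1 (operand is 0)
  ¬a: Gödel ¬ of 0.9 = 0 (operand ≠ 0)
  ¬¬a: Gödel ¬ of 0 = 1 (operand is 0)
  ¬¬¬a: Gödel ¬ of 1 = 0 (operand ≠ 0)
  (¬¬a ∨ ¬¬¬a) = max(1, 0) = 1
  (((a ∨ a) ⊃ ¬a) ∨ (¬¬a ∨ ¬¬¬a)) = max(0, 1) = 1
  ¬(((a ∨ a) ⊃ ¬a) ∨ (¬¬a ∨ ¬¬¬a)): Gödel ¬ of 1 = 0 (operand ≠ 0)
  Gödel value = 0
Łukasiewicz evaluation:
  (a ∨ a) = max(0.9, 0.9) = 0.9
  ¬a: Łukasiewicz ¬ gives 1 − 0.9 = 0.1
  ((a ∨ a) ⊃ ¬a): min(1, 1 − 0.9 + 0.1) = 0.2
  ¬a: Łukasiewicz ¬ gives 1 − 0.9 = 0.1
  ¬¬a: Łukasiewicz ¬ gives 1 − 0.1 = 0.9
  ¬a: Łukasiewicz ¬ gives 1 − 0.9 = 0.1
  ¬¬a: Łukasiewicz ¬ gives 1 − 0.1 = 0.9
  ¬¬¬a: Łukasiewicz ¬ gives 1 − 0.9 = 0.1
  (¬¬a ∨ ¬¬¬a) = max(0.9, 0.1) = 0.9
  (((a ∨ a) ⊃ ¬a) ∨ (¬¬a ∨ ¬¬¬a)) = max(0.2, 0.9) = 0.9
  ¬(((a ∨ a) ⊃ ¬a) ∨ (¬¬a ∨ ¬¬¬a)): Łukasiewicz ¬ gives 1 − 0.9 = 0.1
  Łukasiewicz value = 0.1
Difference: 0 − 0.1 = -0.10

-0.10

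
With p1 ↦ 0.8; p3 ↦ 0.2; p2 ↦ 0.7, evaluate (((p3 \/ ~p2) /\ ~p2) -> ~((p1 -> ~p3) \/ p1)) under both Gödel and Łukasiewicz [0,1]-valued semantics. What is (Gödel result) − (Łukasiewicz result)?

0.30

Gödel evaluation:
  ~p2: Gödel ¬ of 0.7 = 0 (operand ≠ 0)
  (p3 \/ ~p2) = max(0.2, 0) = 0.2
  ~p2: Gödel ¬ of 0.7 = 0 (operand ≠ 0)
  ((p3 \/ ~p2) /\ ~p2) = min(0.2, 0) = 0
  ~p3: Gödel ¬ of 0.2 = 0 (operand ≠ 0)
  (p1 -> ~p3): 0.8 > 0, so result = 0
  ((p1 -> ~p3) \/ p1) = max(0, 0.8) = 0.8
  ~((p1 -> ~p3) \/ p1): Gödel ¬ of 0.8 = 0 (operand ≠ 0)
  (((p3 \/ ~p2) /\ ~p2) -> ~((p1 -> ~p3) \/ p1)): 0 ≤ 0, so result = 1
  Gödel value = 1
Łukasiewicz evaluation:
  ~p2: Łukasiewicz ¬ gives 1 − 0.7 = 0.3
  (p3 \/ ~p2) = max(0.2, 0.3) = 0.3
  ~p2: Łukasiewicz ¬ gives 1 − 0.7 = 0.3
  ((p3 \/ ~p2) /\ ~p2) = min(0.3, 0.3) = 0.3
  ~p3: Łukasiewicz ¬ gives 1 − 0.2 = 0.8
  (p1 -> ~p3): min(1, 1 − 0.8 + 0.8) = 1
  ((p1 -> ~p3) \/ p1) = max(1, 0.8) = 1
  ~((p1 -> ~p3) \/ p1): Łukasiewicz ¬ gives 1 − 1 = 0
  (((p3 \/ ~p2) /\ ~p2) -> ~((p1 -> ~p3) \/ p1)): min(1, 1 − 0.3 + 0) = 0.7
  Łukasiewicz value = 0.7
Difference: 1 − 0.7 = 0.30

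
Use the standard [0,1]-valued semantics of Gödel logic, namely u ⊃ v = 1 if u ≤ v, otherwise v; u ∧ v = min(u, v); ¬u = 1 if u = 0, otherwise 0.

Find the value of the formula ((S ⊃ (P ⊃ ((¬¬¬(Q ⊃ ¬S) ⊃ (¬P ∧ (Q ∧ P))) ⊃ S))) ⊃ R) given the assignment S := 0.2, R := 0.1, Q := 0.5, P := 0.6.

0.10

¬S: Gödel ¬ of 0.2 = 0 (operand ≠ 0)
(Q ⊃ ¬S): 0.5 > 0, so result = 0
¬(Q ⊃ ¬S): Gödel ¬ of 0 = 1 (operand is 0)
¬¬(Q ⊃ ¬S): Gödel ¬ of 1 = 0 (operand ≠ 0)
¬¬¬(Q ⊃ ¬S): Gödel ¬ of 0 = 1 (operand is 0)
¬P: Gödel ¬ of 0.6 = 0 (operand ≠ 0)
(Q ∧ P) = min(0.5, 0.6) = 0.5
(¬P ∧ (Q ∧ P)) = min(0, 0.5) = 0
(¬¬¬(Q ⊃ ¬S) ⊃ (¬P ∧ (Q ∧ P))): 1 > 0, so result = 0
((¬¬¬(Q ⊃ ¬S) ⊃ (¬P ∧ (Q ∧ P))) ⊃ S): 0 ≤ 0.2, so result = 1
(P ⊃ ((¬¬¬(Q ⊃ ¬S) ⊃ (¬P ∧ (Q ∧ P))) ⊃ S)): 0.6 ≤ 1, so result = 1
(S ⊃ (P ⊃ ((¬¬¬(Q ⊃ ¬S) ⊃ (¬P ∧ (Q ∧ P))) ⊃ S))): 0.2 ≤ 1, so result = 1
((S ⊃ (P ⊃ ((¬¬¬(Q ⊃ ¬S) ⊃ (¬P ∧ (Q ∧ P))) ⊃ S))) ⊃ R): 1 > 0.1, so result = 0.1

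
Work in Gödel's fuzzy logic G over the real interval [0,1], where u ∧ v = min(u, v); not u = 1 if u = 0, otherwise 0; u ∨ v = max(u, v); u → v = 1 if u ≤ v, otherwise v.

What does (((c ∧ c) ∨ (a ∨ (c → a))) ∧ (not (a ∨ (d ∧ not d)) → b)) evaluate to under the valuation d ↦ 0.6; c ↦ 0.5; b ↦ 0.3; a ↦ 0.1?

(c ∧ c) = min(0.5, 0.5) = 0.5
(c → a): 0.5 > 0.1, so result = 0.1
(a ∨ (c → a)) = max(0.1, 0.1) = 0.1
((c ∧ c) ∨ (a ∨ (c → a))) = max(0.5, 0.1) = 0.5
not d: Gödel ¬ of 0.6 = 0 (operand ≠ 0)
(d ∧ not d) = min(0.6, 0) = 0
(a ∨ (d ∧ not d)) = max(0.1, 0) = 0.1
not (a ∨ (d ∧ not d)): Gödel ¬ of 0.1 = 0 (operand ≠ 0)
(not (a ∨ (d ∧ not d)) → b): 0 ≤ 0.3, so result = 1
(((c ∧ c) ∨ (a ∨ (c → a))) ∧ (not (a ∨ (d ∧ not d)) → b)) = min(0.5, 1) = 0.5

0.50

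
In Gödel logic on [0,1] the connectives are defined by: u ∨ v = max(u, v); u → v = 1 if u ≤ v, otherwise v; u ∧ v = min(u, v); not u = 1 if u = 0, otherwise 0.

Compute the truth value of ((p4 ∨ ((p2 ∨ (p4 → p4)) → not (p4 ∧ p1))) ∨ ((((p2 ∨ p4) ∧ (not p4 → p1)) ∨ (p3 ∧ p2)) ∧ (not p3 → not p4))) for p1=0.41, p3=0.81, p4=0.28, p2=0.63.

0.63

(p4 → p4): 0.28 ≤ 0.28, so result = 1
(p2 ∨ (p4 → p4)) = max(0.63, 1) = 1
(p4 ∧ p1) = min(0.28, 0.41) = 0.28
not (p4 ∧ p1): Gödel ¬ of 0.28 = 0 (operand ≠ 0)
((p2 ∨ (p4 → p4)) → not (p4 ∧ p1)): 1 > 0, so result = 0
(p4 ∨ ((p2 ∨ (p4 → p4)) → not (p4 ∧ p1))) = max(0.28, 0) = 0.28
(p2 ∨ p4) = max(0.63, 0.28) = 0.63
not p4: Gödel ¬ of 0.28 = 0 (operand ≠ 0)
(not p4 → p1): 0 ≤ 0.41, so result = 1
((p2 ∨ p4) ∧ (not p4 → p1)) = min(0.63, 1) = 0.63
(p3 ∧ p2) = min(0.81, 0.63) = 0.63
(((p2 ∨ p4) ∧ (not p4 → p1)) ∨ (p3 ∧ p2)) = max(0.63, 0.63) = 0.63
not p3: Gödel ¬ of 0.81 = 0 (operand ≠ 0)
not p4: Gödel ¬ of 0.28 = 0 (operand ≠ 0)
(not p3 → not p4): 0 ≤ 0, so result = 1
((((p2 ∨ p4) ∧ (not p4 → p1)) ∨ (p3 ∧ p2)) ∧ (not p3 → not p4)) = min(0.63, 1) = 0.63
((p4 ∨ ((p2 ∨ (p4 → p4)) → not (p4 ∧ p1))) ∨ ((((p2 ∨ p4) ∧ (not p4 → p1)) ∨ (p3 ∧ p2)) ∧ (not p3 → not p4))) = max(0.28, 0.63) = 0.63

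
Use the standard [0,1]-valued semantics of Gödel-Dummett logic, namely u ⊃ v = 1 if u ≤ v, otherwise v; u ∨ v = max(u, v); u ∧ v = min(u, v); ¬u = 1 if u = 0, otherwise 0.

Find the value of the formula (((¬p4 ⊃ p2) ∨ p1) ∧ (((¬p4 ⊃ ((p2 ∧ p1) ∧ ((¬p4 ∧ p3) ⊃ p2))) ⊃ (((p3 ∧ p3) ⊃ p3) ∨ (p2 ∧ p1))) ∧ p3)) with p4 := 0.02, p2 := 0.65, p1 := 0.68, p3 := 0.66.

0.66

¬p4: Gödel ¬ of 0.02 = 0 (operand ≠ 0)
(¬p4 ⊃ p2): 0 ≤ 0.65, so result = 1
((¬p4 ⊃ p2) ∨ p1) = max(1, 0.68) = 1
¬p4: Gödel ¬ of 0.02 = 0 (operand ≠ 0)
(p2 ∧ p1) = min(0.65, 0.68) = 0.65
¬p4: Gödel ¬ of 0.02 = 0 (operand ≠ 0)
(¬p4 ∧ p3) = min(0, 0.66) = 0
((¬p4 ∧ p3) ⊃ p2): 0 ≤ 0.65, so result = 1
((p2 ∧ p1) ∧ ((¬p4 ∧ p3) ⊃ p2)) = min(0.65, 1) = 0.65
(¬p4 ⊃ ((p2 ∧ p1) ∧ ((¬p4 ∧ p3) ⊃ p2))): 0 ≤ 0.65, so result = 1
(p3 ∧ p3) = min(0.66, 0.66) = 0.66
((p3 ∧ p3) ⊃ p3): 0.66 ≤ 0.66, so result = 1
(p2 ∧ p1) = min(0.65, 0.68) = 0.65
(((p3 ∧ p3) ⊃ p3) ∨ (p2 ∧ p1)) = max(1, 0.65) = 1
((¬p4 ⊃ ((p2 ∧ p1) ∧ ((¬p4 ∧ p3) ⊃ p2))) ⊃ (((p3 ∧ p3) ⊃ p3) ∨ (p2 ∧ p1))): 1 ≤ 1, so result = 1
(((¬p4 ⊃ ((p2 ∧ p1) ∧ ((¬p4 ∧ p3) ⊃ p2))) ⊃ (((p3 ∧ p3) ⊃ p3) ∨ (p2 ∧ p1))) ∧ p3) = min(1, 0.66) = 0.66
(((¬p4 ⊃ p2) ∨ p1) ∧ (((¬p4 ⊃ ((p2 ∧ p1) ∧ ((¬p4 ∧ p3) ⊃ p2))) ⊃ (((p3 ∧ p3) ⊃ p3) ∨ (p2 ∧ p1))) ∧ p3)) = min(1, 0.66) = 0.66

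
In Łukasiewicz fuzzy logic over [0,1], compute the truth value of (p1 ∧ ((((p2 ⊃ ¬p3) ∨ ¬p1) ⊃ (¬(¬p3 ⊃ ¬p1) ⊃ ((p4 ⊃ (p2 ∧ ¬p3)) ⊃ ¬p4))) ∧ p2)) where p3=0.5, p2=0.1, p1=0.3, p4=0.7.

¬p3: Łukasiewicz ¬ gives 1 − 0.5 = 0.5
(p2 ⊃ ¬p3): min(1, 1 − 0.1 + 0.5) = 1
¬p1: Łukasiewicz ¬ gives 1 − 0.3 = 0.7
((p2 ⊃ ¬p3) ∨ ¬p1) = max(1, 0.7) = 1
¬p3: Łukasiewicz ¬ gives 1 − 0.5 = 0.5
¬p1: Łukasiewicz ¬ gives 1 − 0.3 = 0.7
(¬p3 ⊃ ¬p1): min(1, 1 − 0.5 + 0.7) = 1
¬(¬p3 ⊃ ¬p1): Łukasiewicz ¬ gives 1 − 1 = 0
¬p3: Łukasiewicz ¬ gives 1 − 0.5 = 0.5
(p2 ∧ ¬p3) = min(0.1, 0.5) = 0.1
(p4 ⊃ (p2 ∧ ¬p3)): min(1, 1 − 0.7 + 0.1) = 0.4
¬p4: Łukasiewicz ¬ gives 1 − 0.7 = 0.3
((p4 ⊃ (p2 ∧ ¬p3)) ⊃ ¬p4): min(1, 1 − 0.4 + 0.3) = 0.9
(¬(¬p3 ⊃ ¬p1) ⊃ ((p4 ⊃ (p2 ∧ ¬p3)) ⊃ ¬p4)): min(1, 1 − 0 + 0.9) = 1
(((p2 ⊃ ¬p3) ∨ ¬p1) ⊃ (¬(¬p3 ⊃ ¬p1) ⊃ ((p4 ⊃ (p2 ∧ ¬p3)) ⊃ ¬p4))): min(1, 1 − 1 + 1) = 1
((((p2 ⊃ ¬p3) ∨ ¬p1) ⊃ (¬(¬p3 ⊃ ¬p1) ⊃ ((p4 ⊃ (p2 ∧ ¬p3)) ⊃ ¬p4))) ∧ p2) = min(1, 0.1) = 0.1
(p1 ∧ ((((p2 ⊃ ¬p3) ∨ ¬p1) ⊃ (¬(¬p3 ⊃ ¬p1) ⊃ ((p4 ⊃ (p2 ∧ ¬p3)) ⊃ ¬p4))) ∧ p2)) = min(0.3, 0.1) = 0.1

0.10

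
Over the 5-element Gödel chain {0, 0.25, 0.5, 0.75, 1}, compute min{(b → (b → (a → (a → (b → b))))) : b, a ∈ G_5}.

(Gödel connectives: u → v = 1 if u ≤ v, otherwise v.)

Every assignment gives 1. For instance at b = 0, a = 0:
  (b → b): 0 ≤ 0, so result = 1
  (a → (b → b)): 0 ≤ 1, so result = 1
  (a → (a → (b → b))): 0 ≤ 1, so result = 1
  (b → (a → (a → (b → b)))): 0 ≤ 1, so result = 1
  (b → (b → (a → (a → (b → b))))): 0 ≤ 1, so result = 1
All 25 assignments give value 1 — the formula is a G_5-tautology.

1.00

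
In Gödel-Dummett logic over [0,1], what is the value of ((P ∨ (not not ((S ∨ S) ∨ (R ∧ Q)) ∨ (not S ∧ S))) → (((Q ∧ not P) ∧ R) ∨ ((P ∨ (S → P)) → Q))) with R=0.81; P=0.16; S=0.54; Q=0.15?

0.15

(S ∨ S) = max(0.54, 0.54) = 0.54
(R ∧ Q) = min(0.81, 0.15) = 0.15
((S ∨ S) ∨ (R ∧ Q)) = max(0.54, 0.15) = 0.54
not ((S ∨ S) ∨ (R ∧ Q)): Gödel ¬ of 0.54 = 0 (operand ≠ 0)
not not ((S ∨ S) ∨ (R ∧ Q)): Gödel ¬ of 0 = 1 (operand is 0)
not S: Gödel ¬ of 0.54 = 0 (operand ≠ 0)
(not S ∧ S) = min(0, 0.54) = 0
(not not ((S ∨ S) ∨ (R ∧ Q)) ∨ (not S ∧ S)) = max(1, 0) = 1
(P ∨ (not not ((S ∨ S) ∨ (R ∧ Q)) ∨ (not S ∧ S))) = max(0.16, 1) = 1
not P: Gödel ¬ of 0.16 = 0 (operand ≠ 0)
(Q ∧ not P) = min(0.15, 0) = 0
((Q ∧ not P) ∧ R) = min(0, 0.81) = 0
(S → P): 0.54 > 0.16, so result = 0.16
(P ∨ (S → P)) = max(0.16, 0.16) = 0.16
((P ∨ (S → P)) → Q): 0.16 > 0.15, so result = 0.15
(((Q ∧ not P) ∧ R) ∨ ((P ∨ (S → P)) → Q)) = max(0, 0.15) = 0.15
((P ∨ (not not ((S ∨ S) ∨ (R ∧ Q)) ∨ (not S ∧ S))) → (((Q ∧ not P) ∧ R) ∨ ((P ∨ (S → P)) → Q))): 1 > 0.15, so result = 0.15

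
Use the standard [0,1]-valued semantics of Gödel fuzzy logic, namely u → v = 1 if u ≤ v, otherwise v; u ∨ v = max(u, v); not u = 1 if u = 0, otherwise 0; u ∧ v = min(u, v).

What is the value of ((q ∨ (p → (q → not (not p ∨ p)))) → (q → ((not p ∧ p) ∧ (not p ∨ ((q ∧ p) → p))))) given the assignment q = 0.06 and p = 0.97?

0.00

not p: Gödel ¬ of 0.97 = 0 (operand ≠ 0)
(not p ∨ p) = max(0, 0.97) = 0.97
not (not p ∨ p): Gödel ¬ of 0.97 = 0 (operand ≠ 0)
(q → not (not p ∨ p)): 0.06 > 0, so result = 0
(p → (q → not (not p ∨ p))): 0.97 > 0, so result = 0
(q ∨ (p → (q → not (not p ∨ p)))) = max(0.06, 0) = 0.06
not p: Gödel ¬ of 0.97 = 0 (operand ≠ 0)
(not p ∧ p) = min(0, 0.97) = 0
not p: Gödel ¬ of 0.97 = 0 (operand ≠ 0)
(q ∧ p) = min(0.06, 0.97) = 0.06
((q ∧ p) → p): 0.06 ≤ 0.97, so result = 1
(not p ∨ ((q ∧ p) → p)) = max(0, 1) = 1
((not p ∧ p) ∧ (not p ∨ ((q ∧ p) → p))) = min(0, 1) = 0
(q → ((not p ∧ p) ∧ (not p ∨ ((q ∧ p) → p)))): 0.06 > 0, so result = 0
((q ∨ (p → (q → not (not p ∨ p)))) → (q → ((not p ∧ p) ∧ (not p ∨ ((q ∧ p) → p))))): 0.06 > 0, so result = 0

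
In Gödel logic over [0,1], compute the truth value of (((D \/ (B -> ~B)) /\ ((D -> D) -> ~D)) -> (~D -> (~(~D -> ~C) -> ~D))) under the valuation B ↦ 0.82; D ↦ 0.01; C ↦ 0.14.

~B: Gödel ¬ of 0.82 = 0 (operand ≠ 0)
(B -> ~B): 0.82 > 0, so result = 0
(D \/ (B -> ~B)) = max(0.01, 0) = 0.01
(D -> D): 0.01 ≤ 0.01, so result = 1
~D: Gödel ¬ of 0.01 = 0 (operand ≠ 0)
((D -> D) -> ~D): 1 > 0, so result = 0
((D \/ (B -> ~B)) /\ ((D -> D) -> ~D)) = min(0.01, 0) = 0
~D: Gödel ¬ of 0.01 = 0 (operand ≠ 0)
~D: Gödel ¬ of 0.01 = 0 (operand ≠ 0)
~C: Gödel ¬ of 0.14 = 0 (operand ≠ 0)
(~D -> ~C): 0 ≤ 0, so result = 1
~(~D -> ~C): Gödel ¬ of 1 = 0 (operand ≠ 0)
~D: Gödel ¬ of 0.01 = 0 (operand ≠ 0)
(~(~D -> ~C) -> ~D): 0 ≤ 0, so result = 1
(~D -> (~(~D -> ~C) -> ~D)): 0 ≤ 1, so result = 1
(((D \/ (B -> ~B)) /\ ((D -> D) -> ~D)) -> (~D -> (~(~D -> ~C) -> ~D))): 0 ≤ 1, so result = 1

1.00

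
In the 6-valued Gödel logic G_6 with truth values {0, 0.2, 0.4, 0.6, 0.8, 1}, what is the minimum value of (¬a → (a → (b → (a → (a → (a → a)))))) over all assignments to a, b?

1.00

Every assignment gives 1. For instance at a = 0, b = 0:
  ¬a: Gödel ¬ of 0 = 1 (operand is 0)
  (a → a): 0 ≤ 0, so result = 1
  (a → (a → a)): 0 ≤ 1, so result = 1
  (a → (a → (a → a))): 0 ≤ 1, so result = 1
  (b → (a → (a → (a → a)))): 0 ≤ 1, so result = 1
  (a → (b → (a → (a → (a → a))))): 0 ≤ 1, so result = 1
  (¬a → (a → (b → (a → (a → (a → a)))))): 1 ≤ 1, so result = 1
All 36 assignments give value 1 — the formula is a G_6-tautology.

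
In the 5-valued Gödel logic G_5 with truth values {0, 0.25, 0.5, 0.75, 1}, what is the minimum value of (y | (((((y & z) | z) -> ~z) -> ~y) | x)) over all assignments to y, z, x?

The minimum is attained at y = 0.25, z = 0, x = 0:
  (y & z) = min(0.25, 0) = 0
  ((y & z) | z) = max(0, 0) = 0
  ~z: Gödel ¬ of 0 = 1 (operand is 0)
  (((y & z) | z) -> ~z): 0 ≤ 1, so result = 1
  ~y: Gödel ¬ of 0.25 = 0 (operand ≠ 0)
  ((((y & z) | z) -> ~z) -> ~y): 1 > 0, so result = 0
  (((((y & z) | z) -> ~z) -> ~y) | x) = max(0, 0) = 0
  (y | (((((y & z) | z) -> ~z) -> ~y) | x)) = max(0.25, 0) = 0.25
Checking all 125 assignments confirms none give a value below 0.25.

0.25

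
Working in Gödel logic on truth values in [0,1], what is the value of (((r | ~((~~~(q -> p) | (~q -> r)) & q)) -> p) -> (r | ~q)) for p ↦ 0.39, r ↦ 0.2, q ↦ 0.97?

0.20

(q -> p): 0.97 > 0.39, so result = 0.39
~(q -> p): Gödel ¬ of 0.39 = 0 (operand ≠ 0)
~~(q -> p): Gödel ¬ of 0 = 1 (operand is 0)
~~~(q -> p): Gödel ¬ of 1 = 0 (operand ≠ 0)
~q: Gödel ¬ of 0.97 = 0 (operand ≠ 0)
(~q -> r): 0 ≤ 0.2, so result = 1
(~~~(q -> p) | (~q -> r)) = max(0, 1) = 1
((~~~(q -> p) | (~q -> r)) & q) = min(1, 0.97) = 0.97
~((~~~(q -> p) | (~q -> r)) & q): Gödel ¬ of 0.97 = 0 (operand ≠ 0)
(r | ~((~~~(q -> p) | (~q -> r)) & q)) = max(0.2, 0) = 0.2
((r | ~((~~~(q -> p) | (~q -> r)) & q)) -> p): 0.2 ≤ 0.39, so result = 1
~q: Gödel ¬ of 0.97 = 0 (operand ≠ 0)
(r | ~q) = max(0.2, 0) = 0.2
(((r | ~((~~~(q -> p) | (~q -> r)) & q)) -> p) -> (r | ~q)): 1 > 0.2, so result = 0.2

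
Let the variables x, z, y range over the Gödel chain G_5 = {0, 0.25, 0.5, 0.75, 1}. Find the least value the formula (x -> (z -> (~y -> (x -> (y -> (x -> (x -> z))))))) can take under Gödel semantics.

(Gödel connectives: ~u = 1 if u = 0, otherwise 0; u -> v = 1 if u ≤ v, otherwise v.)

1.00

Every assignment gives 1. For instance at x = 0, z = 0, y = 0:
  ~y: Gödel ¬ of 0 = 1 (operand is 0)
  (x -> z): 0 ≤ 0, so result = 1
  (x -> (x -> z)): 0 ≤ 1, so result = 1
  (y -> (x -> (x -> z))): 0 ≤ 1, so result = 1
  (x -> (y -> (x -> (x -> z)))): 0 ≤ 1, so result = 1
  (~y -> (x -> (y -> (x -> (x -> z))))): 1 ≤ 1, so result = 1
  (z -> (~y -> (x -> (y -> (x -> (x -> z)))))): 0 ≤ 1, so result = 1
  (x -> (z -> (~y -> (x -> (y -> (x -> (x -> z))))))): 0 ≤ 1, so result = 1
All 125 assignments give value 1 — the formula is a G_5-tautology.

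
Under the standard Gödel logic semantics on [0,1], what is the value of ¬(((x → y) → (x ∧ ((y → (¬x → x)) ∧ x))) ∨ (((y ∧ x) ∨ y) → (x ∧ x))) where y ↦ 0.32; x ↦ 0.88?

(x → y): 0.88 > 0.32, so result = 0.32
¬x: Gödel ¬ of 0.88 = 0 (operand ≠ 0)
(¬x → x): 0 ≤ 0.88, so result = 1
(y → (¬x → x)): 0.32 ≤ 1, so result = 1
((y → (¬x → x)) ∧ x) = min(1, 0.88) = 0.88
(x ∧ ((y → (¬x → x)) ∧ x)) = min(0.88, 0.88) = 0.88
((x → y) → (x ∧ ((y → (¬x → x)) ∧ x))): 0.32 ≤ 0.88, so result = 1
(y ∧ x) = min(0.32, 0.88) = 0.32
((y ∧ x) ∨ y) = max(0.32, 0.32) = 0.32
(x ∧ x) = min(0.88, 0.88) = 0.88
(((y ∧ x) ∨ y) → (x ∧ x)): 0.32 ≤ 0.88, so result = 1
(((x → y) → (x ∧ ((y → (¬x → x)) ∧ x))) ∨ (((y ∧ x) ∨ y) → (x ∧ x))) = max(1, 1) = 1
¬(((x → y) → (x ∧ ((y → (¬x → x)) ∧ x))) ∨ (((y ∧ x) ∨ y) → (x ∧ x))): Gödel ¬ of 1 = 0 (operand ≠ 0)

0.00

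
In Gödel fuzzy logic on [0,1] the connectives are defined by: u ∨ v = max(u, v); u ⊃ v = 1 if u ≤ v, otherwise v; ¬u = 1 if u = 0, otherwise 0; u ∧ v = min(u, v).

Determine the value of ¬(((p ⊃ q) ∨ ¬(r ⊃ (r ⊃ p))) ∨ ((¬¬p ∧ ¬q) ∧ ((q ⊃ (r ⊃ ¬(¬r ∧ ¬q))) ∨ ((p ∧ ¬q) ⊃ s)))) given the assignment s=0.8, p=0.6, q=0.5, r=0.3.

0.00

(p ⊃ q): 0.6 > 0.5, so result = 0.5
(r ⊃ p): 0.3 ≤ 0.6, so result = 1
(r ⊃ (r ⊃ p)): 0.3 ≤ 1, so result = 1
¬(r ⊃ (r ⊃ p)): Gödel ¬ of 1 = 0 (operand ≠ 0)
((p ⊃ q) ∨ ¬(r ⊃ (r ⊃ p))) = max(0.5, 0) = 0.5
¬p: Gödel ¬ of 0.6 = 0 (operand ≠ 0)
¬¬p: Gödel ¬ of 0 = 1 (operand is 0)
¬q: Gödel ¬ of 0.5 = 0 (operand ≠ 0)
(¬¬p ∧ ¬q) = min(1, 0) = 0
¬r: Gödel ¬ of 0.3 = 0 (operand ≠ 0)
¬q: Gödel ¬ of 0.5 = 0 (operand ≠ 0)
(¬r ∧ ¬q) = min(0, 0) = 0
¬(¬r ∧ ¬q): Gödel ¬ of 0 = 1 (operand is 0)
(r ⊃ ¬(¬r ∧ ¬q)): 0.3 ≤ 1, so result = 1
(q ⊃ (r ⊃ ¬(¬r ∧ ¬q))): 0.5 ≤ 1, so result = 1
¬q: Gödel ¬ of 0.5 = 0 (operand ≠ 0)
(p ∧ ¬q) = min(0.6, 0) = 0
((p ∧ ¬q) ⊃ s): 0 ≤ 0.8, so result = 1
((q ⊃ (r ⊃ ¬(¬r ∧ ¬q))) ∨ ((p ∧ ¬q) ⊃ s)) = max(1, 1) = 1
((¬¬p ∧ ¬q) ∧ ((q ⊃ (r ⊃ ¬(¬r ∧ ¬q))) ∨ ((p ∧ ¬q) ⊃ s))) = min(0, 1) = 0
(((p ⊃ q) ∨ ¬(r ⊃ (r ⊃ p))) ∨ ((¬¬p ∧ ¬q) ∧ ((q ⊃ (r ⊃ ¬(¬r ∧ ¬q))) ∨ ((p ∧ ¬q) ⊃ s)))) = max(0.5, 0) = 0.5
¬(((p ⊃ q) ∨ ¬(r ⊃ (r ⊃ p))) ∨ ((¬¬p ∧ ¬q) ∧ ((q ⊃ (r ⊃ ¬(¬r ∧ ¬q))) ∨ ((p ∧ ¬q) ⊃ s)))): Gödel ¬ of 0.5 = 0 (operand ≠ 0)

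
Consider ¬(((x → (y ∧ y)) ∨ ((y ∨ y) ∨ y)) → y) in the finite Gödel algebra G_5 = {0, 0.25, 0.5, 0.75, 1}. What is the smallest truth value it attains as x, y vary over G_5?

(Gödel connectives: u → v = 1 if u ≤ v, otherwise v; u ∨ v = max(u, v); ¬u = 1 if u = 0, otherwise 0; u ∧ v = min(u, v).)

The minimum is attained at x = 0, y = 0.25:
  (y ∧ y) = min(0.25, 0.25) = 0.25
  (x → (y ∧ y)): 0 ≤ 0.25, so result = 1
  (y ∨ y) = max(0.25, 0.25) = 0.25
  ((y ∨ y) ∨ y) = max(0.25, 0.25) = 0.25
  ((x → (y ∧ y)) ∨ ((y ∨ y) ∨ y)) = max(1, 0.25) = 1
  (((x → (y ∧ y)) ∨ ((y ∨ y) ∨ y)) → y): 1 > 0.25, so result = 0.25
  ¬(((x → (y ∧ y)) ∨ ((y ∨ y) ∨ y)) → y): Gödel ¬ of 0.25 = 0 (operand ≠ 0)
Checking all 25 assignments confirms none give a value below 0.00.

0.00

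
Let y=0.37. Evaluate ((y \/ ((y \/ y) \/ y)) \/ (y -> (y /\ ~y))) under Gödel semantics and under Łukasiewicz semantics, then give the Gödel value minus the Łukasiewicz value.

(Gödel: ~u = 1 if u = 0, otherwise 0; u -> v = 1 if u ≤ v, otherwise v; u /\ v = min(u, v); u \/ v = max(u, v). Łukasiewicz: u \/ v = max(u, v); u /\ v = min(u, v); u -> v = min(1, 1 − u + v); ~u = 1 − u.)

-0.63

Gödel evaluation:
  (y \/ y) = max(0.37, 0.37) = 0.37
  ((y \/ y) \/ y) = max(0.37, 0.37) = 0.37
  (y \/ ((y \/ y) \/ y)) = max(0.37, 0.37) = 0.37
  ~y: Gödel ¬ of 0.37 = 0 (operand ≠ 0)
  (y /\ ~y) = min(0.37, 0) = 0
  (y -> (y /\ ~y)): 0.37 > 0, so result = 0
  ((y \/ ((y \/ y) \/ y)) \/ (y -> (y /\ ~y))) = max(0.37, 0) = 0.37
  Gödel value = 0.37
Łukasiewicz evaluation:
  (y \/ y) = max(0.37, 0.37) = 0.37
  ((y \/ y) \/ y) = max(0.37, 0.37) = 0.37
  (y \/ ((y \/ y) \/ y)) = max(0.37, 0.37) = 0.37
  ~y: Łukasiewicz ¬ gives 1 − 0.37 = 0.63
  (y /\ ~y) = min(0.37, 0.63) = 0.37
  (y -> (y /\ ~y)): min(1, 1 − 0.37 + 0.37) = 1
  ((y \/ ((y \/ y) \/ y)) \/ (y -> (y /\ ~y))) = max(0.37, 1) = 1
  Łukasiewicz value = 1
Difference: 0.37 − 1 = -0.63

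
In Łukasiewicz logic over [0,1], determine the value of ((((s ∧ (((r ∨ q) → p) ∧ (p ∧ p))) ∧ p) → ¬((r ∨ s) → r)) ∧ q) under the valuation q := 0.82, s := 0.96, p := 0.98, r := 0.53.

(r ∨ q) = max(0.53, 0.82) = 0.82
((r ∨ q) → p): min(1, 1 − 0.82 + 0.98) = 1
(p ∧ p) = min(0.98, 0.98) = 0.98
(((r ∨ q) → p) ∧ (p ∧ p)) = min(1, 0.98) = 0.98
(s ∧ (((r ∨ q) → p) ∧ (p ∧ p))) = min(0.96, 0.98) = 0.96
((s ∧ (((r ∨ q) → p) ∧ (p ∧ p))) ∧ p) = min(0.96, 0.98) = 0.96
(r ∨ s) = max(0.53, 0.96) = 0.96
((r ∨ s) → r): min(1, 1 − 0.96 + 0.53) = 0.57
¬((r ∨ s) → r): Łukasiewicz ¬ gives 1 − 0.57 = 0.43
(((s ∧ (((r ∨ q) → p) ∧ (p ∧ p))) ∧ p) → ¬((r ∨ s) → r)): min(1, 1 − 0.96 + 0.43) = 0.47
((((s ∧ (((r ∨ q) → p) ∧ (p ∧ p))) ∧ p) → ¬((r ∨ s) → r)) ∧ q) = min(0.47, 0.82) = 0.47

0.47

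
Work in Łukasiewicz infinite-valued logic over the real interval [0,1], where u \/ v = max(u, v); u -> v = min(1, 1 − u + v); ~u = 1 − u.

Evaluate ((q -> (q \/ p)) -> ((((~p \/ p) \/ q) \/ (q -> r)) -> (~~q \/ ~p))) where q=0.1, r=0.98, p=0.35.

(q \/ p) = max(0.1, 0.35) = 0.35
(q -> (q \/ p)): min(1, 1 − 0.1 + 0.35) = 1
~p: Łukasiewicz ¬ gives 1 − 0.35 = 0.65
(~p \/ p) = max(0.65, 0.35) = 0.65
((~p \/ p) \/ q) = max(0.65, 0.1) = 0.65
(q -> r): min(1, 1 − 0.1 + 0.98) = 1
(((~p \/ p) \/ q) \/ (q -> r)) = max(0.65, 1) = 1
~q: Łukasiewicz ¬ gives 1 − 0.1 = 0.9
~~q: Łukasiewicz ¬ gives 1 − 0.9 = 0.1
~p: Łukasiewicz ¬ gives 1 − 0.35 = 0.65
(~~q \/ ~p) = max(0.1, 0.65) = 0.65
((((~p \/ p) \/ q) \/ (q -> r)) -> (~~q \/ ~p)): min(1, 1 − 1 + 0.65) = 0.65
((q -> (q \/ p)) -> ((((~p \/ p) \/ q) \/ (q -> r)) -> (~~q \/ ~p))): min(1, 1 − 1 + 0.65) = 0.65

0.65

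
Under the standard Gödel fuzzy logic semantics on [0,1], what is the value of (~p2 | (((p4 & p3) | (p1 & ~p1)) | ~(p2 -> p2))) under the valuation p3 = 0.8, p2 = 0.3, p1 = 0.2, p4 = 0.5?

~p2: Gödel ¬ of 0.3 = 0 (operand ≠ 0)
(p4 & p3) = min(0.5, 0.8) = 0.5
~p1: Gödel ¬ of 0.2 = 0 (operand ≠ 0)
(p1 & ~p1) = min(0.2, 0) = 0
((p4 & p3) | (p1 & ~p1)) = max(0.5, 0) = 0.5
(p2 -> p2): 0.3 ≤ 0.3, so result = 1
~(p2 -> p2): Gödel ¬ of 1 = 0 (operand ≠ 0)
(((p4 & p3) | (p1 & ~p1)) | ~(p2 -> p2)) = max(0.5, 0) = 0.5
(~p2 | (((p4 & p3) | (p1 & ~p1)) | ~(p2 -> p2))) = max(0, 0.5) = 0.5

0.50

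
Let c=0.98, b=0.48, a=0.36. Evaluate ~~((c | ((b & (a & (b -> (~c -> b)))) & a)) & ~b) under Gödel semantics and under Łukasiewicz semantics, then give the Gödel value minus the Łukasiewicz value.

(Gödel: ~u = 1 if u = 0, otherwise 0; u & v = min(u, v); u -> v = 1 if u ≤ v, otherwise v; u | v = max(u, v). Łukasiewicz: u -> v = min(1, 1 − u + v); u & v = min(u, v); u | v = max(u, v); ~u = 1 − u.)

Gödel evaluation:
  ~c: Gödel ¬ of 0.98 = 0 (operand ≠ 0)
  (~c -> b): 0 ≤ 0.48, so result = 1
  (b -> (~c -> b)): 0.48 ≤ 1, so result = 1
  (a & (b -> (~c -> b))) = min(0.36, 1) = 0.36
  (b & (a & (b -> (~c -> b)))) = min(0.48, 0.36) = 0.36
  ((b & (a & (b -> (~c -> b)))) & a) = min(0.36, 0.36) = 0.36
  (c | ((b & (a & (b -> (~c -> b)))) & a)) = max(0.98, 0.36) = 0.98
  ~b: Gödel ¬ of 0.48 = 0 (operand ≠ 0)
  ((c | ((b & (a & (b -> (~c -> b)))) & a)) & ~b) = min(0.98, 0) = 0
  ~((c | ((b & (a & (b -> (~c -> b)))) & a)) & ~b): Gödel ¬ of 0 = 1 (operand is 0)
  ~~((c | ((b & (a & (b -> (~c -> b)))) & a)) & ~b): Gödel ¬ of 1 = 0 (operand ≠ 0)
  Gödel value = 0
Łukasiewicz evaluation:
  ~c: Łukasiewicz ¬ gives 1 − 0.98 = 0.02
  (~c -> b): min(1, 1 − 0.02 + 0.48) = 1
  (b -> (~c -> b)): min(1, 1 − 0.48 + 1) = 1
  (a & (b -> (~c -> b))) = min(0.36, 1) = 0.36
  (b & (a & (b -> (~c -> b)))) = min(0.48, 0.36) = 0.36
  ((b & (a & (b -> (~c -> b)))) & a) = min(0.36, 0.36) = 0.36
  (c | ((b & (a & (b -> (~c -> b)))) & a)) = max(0.98, 0.36) = 0.98
  ~b: Łukasiewicz ¬ gives 1 − 0.48 = 0.52
  ((c | ((b & (a & (b -> (~c -> b)))) & a)) & ~b) = min(0.98, 0.52) = 0.52
  ~((c | ((b & (a & (b -> (~c -> b)))) & a)) & ~b): Łukasiewicz ¬ gives 1 − 0.52 = 0.48
  ~~((c | ((b & (a & (b -> (~c -> b)))) & a)) & ~b): Łukasiewicz ¬ gives 1 − 0.48 = 0.52
  Łukasiewicz value = 0.52
Difference: 0 − 0.52 = -0.52

-0.52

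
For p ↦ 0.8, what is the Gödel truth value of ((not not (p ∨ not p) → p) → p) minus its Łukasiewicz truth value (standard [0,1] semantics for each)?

0.20

Gödel evaluation:
  not p: Gödel ¬ of 0.8 = 0 (operand ≠ 0)
  (p ∨ not p) = max(0.8, 0) = 0.8
  not (p ∨ not p): Gödel ¬ of 0.8 = 0 (operand ≠ 0)
  not not (p ∨ not p): Gödel ¬ of 0 = 1 (operand is 0)
  (not not (p ∨ not p) → p): 1 > 0.8, so result = 0.8
  ((not not (p ∨ not p) → p) → p): 0.8 ≤ 0.8, so result = 1
  Gödel value = 1
Łukasiewicz evaluation:
  not p: Łukasiewicz ¬ gives 1 − 0.8 = 0.2
  (p ∨ not p) = max(0.8, 0.2) = 0.8
  not (p ∨ not p): Łukasiewicz ¬ gives 1 − 0.8 = 0.2
  not not (p ∨ not p): Łukasiewicz ¬ gives 1 − 0.2 = 0.8
  (not not (p ∨ not p) → p): min(1, 1 − 0.8 + 0.8) = 1
  ((not not (p ∨ not p) → p) → p): min(1, 1 − 1 + 0.8) = 0.8
  Łukasiewicz value = 0.8
Difference: 1 − 0.8 = 0.20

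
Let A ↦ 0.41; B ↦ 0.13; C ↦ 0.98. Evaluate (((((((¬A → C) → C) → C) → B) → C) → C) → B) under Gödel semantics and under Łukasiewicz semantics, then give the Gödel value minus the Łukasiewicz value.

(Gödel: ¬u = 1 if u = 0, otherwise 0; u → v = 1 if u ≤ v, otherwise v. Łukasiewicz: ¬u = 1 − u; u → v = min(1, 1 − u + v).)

-0.02

Gödel evaluation:
  ¬A: Gödel ¬ of 0.41 = 0 (operand ≠ 0)
  (¬A → C): 0 ≤ 0.98, so result = 1
  ((¬A → C) → C): 1 > 0.98, so result = 0.98
  (((¬A → C) → C) → C): 0.98 ≤ 0.98, so result = 1
  ((((¬A → C) → C) → C) → B): 1 > 0.13, so result = 0.13
  (((((¬A → C) → C) → C) → B) → C): 0.13 ≤ 0.98, so result = 1
  ((((((¬A → C) → C) → C) → B) → C) → C): 1 > 0.98, so result = 0.98
  (((((((¬A → C) → C) → C) → B) → C) → C) → B): 0.98 > 0.13, so result = 0.13
  Gödel value = 0.13
Łukasiewicz evaluation:
  ¬A: Łukasiewicz ¬ gives 1 − 0.41 = 0.59
  (¬A → C): min(1, 1 − 0.59 + 0.98) = 1
  ((¬A → C) → C): min(1, 1 − 1 + 0.98) = 0.98
  (((¬A → C) → C) → C): min(1, 1 − 0.98 + 0.98) = 1
  ((((¬A → C) → C) → C) → B): min(1, 1 − 1 + 0.13) = 0.13
  (((((¬A → C) → C) → C) → B) → C): min(1, 1 − 0.13 + 0.98) = 1
  ((((((¬A → C) → C) → C) → B) → C) → C): min(1, 1 − 1 + 0.98) = 0.98
  (((((((¬A → C) → C) → C) → B) → C) → C) → B): min(1, 1 − 0.98 + 0.13) = 0.15
  Łukasiewicz value = 0.15
Difference: 0.13 − 0.15 = -0.02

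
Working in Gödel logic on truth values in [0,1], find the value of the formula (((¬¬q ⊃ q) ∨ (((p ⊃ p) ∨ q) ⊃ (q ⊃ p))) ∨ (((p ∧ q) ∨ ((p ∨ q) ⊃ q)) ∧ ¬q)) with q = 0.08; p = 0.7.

1.00

¬q: Gödel ¬ of 0.08 = 0 (operand ≠ 0)
¬¬q: Gödel ¬ of 0 = 1 (operand is 0)
(¬¬q ⊃ q): 1 > 0.08, so result = 0.08
(p ⊃ p): 0.7 ≤ 0.7, so result = 1
((p ⊃ p) ∨ q) = max(1, 0.08) = 1
(q ⊃ p): 0.08 ≤ 0.7, so result = 1
(((p ⊃ p) ∨ q) ⊃ (q ⊃ p)): 1 ≤ 1, so result = 1
((¬¬q ⊃ q) ∨ (((p ⊃ p) ∨ q) ⊃ (q ⊃ p))) = max(0.08, 1) = 1
(p ∧ q) = min(0.7, 0.08) = 0.08
(p ∨ q) = max(0.7, 0.08) = 0.7
((p ∨ q) ⊃ q): 0.7 > 0.08, so result = 0.08
((p ∧ q) ∨ ((p ∨ q) ⊃ q)) = max(0.08, 0.08) = 0.08
¬q: Gödel ¬ of 0.08 = 0 (operand ≠ 0)
(((p ∧ q) ∨ ((p ∨ q) ⊃ q)) ∧ ¬q) = min(0.08, 0) = 0
(((¬¬q ⊃ q) ∨ (((p ⊃ p) ∨ q) ⊃ (q ⊃ p))) ∨ (((p ∧ q) ∨ ((p ∨ q) ⊃ q)) ∧ ¬q)) = max(1, 0) = 1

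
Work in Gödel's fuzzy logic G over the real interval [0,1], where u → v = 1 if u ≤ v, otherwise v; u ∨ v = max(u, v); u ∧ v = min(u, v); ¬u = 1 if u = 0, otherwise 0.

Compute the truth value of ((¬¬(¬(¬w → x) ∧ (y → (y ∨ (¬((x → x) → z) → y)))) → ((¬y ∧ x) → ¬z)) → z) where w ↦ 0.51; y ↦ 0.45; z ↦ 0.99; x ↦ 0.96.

0.99

¬w: Gödel ¬ of 0.51 = 0 (operand ≠ 0)
(¬w → x): 0 ≤ 0.96, so result = 1
¬(¬w → x): Gödel ¬ of 1 = 0 (operand ≠ 0)
(x → x): 0.96 ≤ 0.96, so result = 1
((x → x) → z): 1 > 0.99, so result = 0.99
¬((x → x) → z): Gödel ¬ of 0.99 = 0 (operand ≠ 0)
(¬((x → x) → z) → y): 0 ≤ 0.45, so result = 1
(y ∨ (¬((x → x) → z) → y)) = max(0.45, 1) = 1
(y → (y ∨ (¬((x → x) → z) → y))): 0.45 ≤ 1, so result = 1
(¬(¬w → x) ∧ (y → (y ∨ (¬((x → x) → z) → y)))) = min(0, 1) = 0
¬(¬(¬w → x) ∧ (y → (y ∨ (¬((x → x) → z) → y)))): Gödel ¬ of 0 = 1 (operand is 0)
¬¬(¬(¬w → x) ∧ (y → (y ∨ (¬((x → x) → z) → y)))): Gödel ¬ of 1 = 0 (operand ≠ 0)
¬y: Gödel ¬ of 0.45 = 0 (operand ≠ 0)
(¬y ∧ x) = min(0, 0.96) = 0
¬z: Gödel ¬ of 0.99 = 0 (operand ≠ 0)
((¬y ∧ x) → ¬z): 0 ≤ 0, so result = 1
(¬¬(¬(¬w → x) ∧ (y → (y ∨ (¬((x → x) → z) → y)))) → ((¬y ∧ x) → ¬z)): 0 ≤ 1, so result = 1
((¬¬(¬(¬w → x) ∧ (y → (y ∨ (¬((x → x) → z) → y)))) → ((¬y ∧ x) → ¬z)) → z): 1 > 0.99, so result = 0.99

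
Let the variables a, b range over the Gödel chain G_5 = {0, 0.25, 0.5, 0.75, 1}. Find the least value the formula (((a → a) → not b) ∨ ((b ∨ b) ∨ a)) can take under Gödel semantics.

The minimum is attained at a = 0, b = 0.25:
  (a → a): 0 ≤ 0, so result = 1
  not b: Gödel ¬ of 0.25 = 0 (operand ≠ 0)
  ((a → a) → not b): 1 > 0, so result = 0
  (b ∨ b) = max(0.25, 0.25) = 0.25
  ((b ∨ b) ∨ a) = max(0.25, 0) = 0.25
  (((a → a) → not b) ∨ ((b ∨ b) ∨ a)) = max(0, 0.25) = 0.25
Checking all 25 assignments confirms none give a value below 0.25.

0.25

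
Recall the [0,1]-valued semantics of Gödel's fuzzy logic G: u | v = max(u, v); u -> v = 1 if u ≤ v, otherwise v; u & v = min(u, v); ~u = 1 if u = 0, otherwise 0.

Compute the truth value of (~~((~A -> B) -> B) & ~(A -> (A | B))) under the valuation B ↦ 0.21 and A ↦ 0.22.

~A: Gödel ¬ of 0.22 = 0 (operand ≠ 0)
(~A -> B): 0 ≤ 0.21, so result = 1
((~A -> B) -> B): 1 > 0.21, so result = 0.21
~((~A -> B) -> B): Gödel ¬ of 0.21 = 0 (operand ≠ 0)
~~((~A -> B) -> B): Gödel ¬ of 0 = 1 (operand is 0)
(A | B) = max(0.22, 0.21) = 0.22
(A -> (A | B)): 0.22 ≤ 0.22, so result = 1
~(A -> (A | B)): Gödel ¬ of 1 = 0 (operand ≠ 0)
(~~((~A -> B) -> B) & ~(A -> (A | B))) = min(1, 0) = 0

0.00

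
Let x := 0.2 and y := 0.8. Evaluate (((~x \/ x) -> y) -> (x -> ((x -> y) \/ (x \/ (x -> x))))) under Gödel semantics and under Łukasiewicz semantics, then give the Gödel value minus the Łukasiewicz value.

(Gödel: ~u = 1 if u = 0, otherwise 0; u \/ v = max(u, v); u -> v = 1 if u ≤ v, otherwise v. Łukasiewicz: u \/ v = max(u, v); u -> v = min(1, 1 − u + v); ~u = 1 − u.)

Gödel evaluation:
  ~x: Gödel ¬ of 0.2 = 0 (operand ≠ 0)
  (~x \/ x) = max(0, 0.2) = 0.2
  ((~x \/ x) -> y): 0.2 ≤ 0.8, so result = 1
  (x -> y): 0.2 ≤ 0.8, so result = 1
  (x -> x): 0.2 ≤ 0.2, so result = 1
  (x \/ (x -> x)) = max(0.2, 1) = 1
  ((x -> y) \/ (x \/ (x -> x))) = max(1, 1) = 1
  (x -> ((x -> y) \/ (x \/ (x -> x)))): 0.2 ≤ 1, so result = 1
  (((~x \/ x) -> y) -> (x -> ((x -> y) \/ (x \/ (x -> x))))): 1 ≤ 1, so result = 1
  Gödel value = 1
Łukasiewicz evaluation:
  ~x: Łukasiewicz ¬ gives 1 − 0.2 = 0.8
  (~x \/ x) = max(0.8, 0.2) = 0.8
  ((~x \/ x) -> y): min(1, 1 − 0.8 + 0.8) = 1
  (x -> y): min(1, 1 − 0.2 + 0.8) = 1
  (x -> x): min(1, 1 − 0.2 + 0.2) = 1
  (x \/ (x -> x)) = max(0.2, 1) = 1
  ((x -> y) \/ (x \/ (x -> x))) = max(1, 1) = 1
  (x -> ((x -> y) \/ (x \/ (x -> x)))): min(1, 1 − 0.2 + 1) = 1
  (((~x \/ x) -> y) -> (x -> ((x -> y) \/ (x \/ (x -> x))))): min(1, 1 − 1 + 1) = 1
  Łukasiewicz value = 1
Difference: 1 − 1 = 0.00

0.00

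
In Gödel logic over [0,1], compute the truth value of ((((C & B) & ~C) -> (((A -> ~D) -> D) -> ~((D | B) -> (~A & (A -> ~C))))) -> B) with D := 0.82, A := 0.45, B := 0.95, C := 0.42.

(C & B) = min(0.42, 0.95) = 0.42
~C: Gödel ¬ of 0.42 = 0 (operand ≠ 0)
((C & B) & ~C) = min(0.42, 0) = 0
~D: Gödel ¬ of 0.82 = 0 (operand ≠ 0)
(A -> ~D): 0.45 > 0, so result = 0
((A -> ~D) -> D): 0 ≤ 0.82, so result = 1
(D | B) = max(0.82, 0.95) = 0.95
~A: Gödel ¬ of 0.45 = 0 (operand ≠ 0)
~C: Gödel ¬ of 0.42 = 0 (operand ≠ 0)
(A -> ~C): 0.45 > 0, so result = 0
(~A & (A -> ~C)) = min(0, 0) = 0
((D | B) -> (~A & (A -> ~C))): 0.95 > 0, so result = 0
~((D | B) -> (~A & (A -> ~C))): Gödel ¬ of 0 = 1 (operand is 0)
(((A -> ~D) -> D) -> ~((D | B) -> (~A & (A -> ~C)))): 1 ≤ 1, so result = 1
(((C & B) & ~C) -> (((A -> ~D) -> D) -> ~((D | B) -> (~A & (A -> ~C))))): 0 ≤ 1, so result = 1
((((C & B) & ~C) -> (((A -> ~D) -> D) -> ~((D | B) -> (~A & (A -> ~C))))) -> B): 1 > 0.95, so result = 0.95

0.95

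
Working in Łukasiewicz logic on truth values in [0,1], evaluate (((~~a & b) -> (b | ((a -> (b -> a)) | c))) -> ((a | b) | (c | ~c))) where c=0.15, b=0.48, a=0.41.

0.85

~a: Łukasiewicz ¬ gives 1 − 0.41 = 0.59
~~a: Łukasiewicz ¬ gives 1 − 0.59 = 0.41
(~~a & b) = min(0.41, 0.48) = 0.41
(b -> a): min(1, 1 − 0.48 + 0.41) = 0.93
(a -> (b -> a)): min(1, 1 − 0.41 + 0.93) = 1
((a -> (b -> a)) | c) = max(1, 0.15) = 1
(b | ((a -> (b -> a)) | c)) = max(0.48, 1) = 1
((~~a & b) -> (b | ((a -> (b -> a)) | c))): min(1, 1 − 0.41 + 1) = 1
(a | b) = max(0.41, 0.48) = 0.48
~c: Łukasiewicz ¬ gives 1 − 0.15 = 0.85
(c | ~c) = max(0.15, 0.85) = 0.85
((a | b) | (c | ~c)) = max(0.48, 0.85) = 0.85
(((~~a & b) -> (b | ((a -> (b -> a)) | c))) -> ((a | b) | (c | ~c))): min(1, 1 − 1 + 0.85) = 0.85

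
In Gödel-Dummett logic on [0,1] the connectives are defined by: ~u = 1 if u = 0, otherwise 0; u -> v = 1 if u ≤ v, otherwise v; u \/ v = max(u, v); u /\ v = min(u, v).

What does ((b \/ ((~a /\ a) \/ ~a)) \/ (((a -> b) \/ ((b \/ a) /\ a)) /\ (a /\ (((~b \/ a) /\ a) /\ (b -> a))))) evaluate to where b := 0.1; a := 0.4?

0.40

~a: Gödel ¬ of 0.4 = 0 (operand ≠ 0)
(~a /\ a) = min(0, 0.4) = 0
~a: Gödel ¬ of 0.4 = 0 (operand ≠ 0)
((~a /\ a) \/ ~a) = max(0, 0) = 0
(b \/ ((~a /\ a) \/ ~a)) = max(0.1, 0) = 0.1
(a -> b): 0.4 > 0.1, so result = 0.1
(b \/ a) = max(0.1, 0.4) = 0.4
((b \/ a) /\ a) = min(0.4, 0.4) = 0.4
((a -> b) \/ ((b \/ a) /\ a)) = max(0.1, 0.4) = 0.4
~b: Gödel ¬ of 0.1 = 0 (operand ≠ 0)
(~b \/ a) = max(0, 0.4) = 0.4
((~b \/ a) /\ a) = min(0.4, 0.4) = 0.4
(b -> a): 0.1 ≤ 0.4, so result = 1
(((~b \/ a) /\ a) /\ (b -> a)) = min(0.4, 1) = 0.4
(a /\ (((~b \/ a) /\ a) /\ (b -> a))) = min(0.4, 0.4) = 0.4
(((a -> b) \/ ((b \/ a) /\ a)) /\ (a /\ (((~b \/ a) /\ a) /\ (b -> a)))) = min(0.4, 0.4) = 0.4
((b \/ ((~a /\ a) \/ ~a)) \/ (((a -> b) \/ ((b \/ a) /\ a)) /\ (a /\ (((~b \/ a) /\ a) /\ (b -> a))))) = max(0.1, 0.4) = 0.4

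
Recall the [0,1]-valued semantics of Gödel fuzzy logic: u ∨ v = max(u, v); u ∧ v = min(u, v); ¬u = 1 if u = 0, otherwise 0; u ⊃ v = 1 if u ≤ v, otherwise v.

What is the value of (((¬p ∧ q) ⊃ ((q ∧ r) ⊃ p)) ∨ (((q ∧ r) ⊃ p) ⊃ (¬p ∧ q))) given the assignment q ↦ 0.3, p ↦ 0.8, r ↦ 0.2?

¬p: Gödel ¬ of 0.8 = 0 (operand ≠ 0)
(¬p ∧ q) = min(0, 0.3) = 0
(q ∧ r) = min(0.3, 0.2) = 0.2
((q ∧ r) ⊃ p): 0.2 ≤ 0.8, so result = 1
((¬p ∧ q) ⊃ ((q ∧ r) ⊃ p)): 0 ≤ 1, so result = 1
(q ∧ r) = min(0.3, 0.2) = 0.2
((q ∧ r) ⊃ p): 0.2 ≤ 0.8, so result = 1
¬p: Gödel ¬ of 0.8 = 0 (operand ≠ 0)
(¬p ∧ q) = min(0, 0.3) = 0
(((q ∧ r) ⊃ p) ⊃ (¬p ∧ q)): 1 > 0, so result = 0
(((¬p ∧ q) ⊃ ((q ∧ r) ⊃ p)) ∨ (((q ∧ r) ⊃ p) ⊃ (¬p ∧ q))) = max(1, 0) = 1

1.00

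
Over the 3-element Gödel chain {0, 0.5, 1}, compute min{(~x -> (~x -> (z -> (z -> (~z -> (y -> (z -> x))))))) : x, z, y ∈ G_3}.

Every assignment gives 1. For instance at x = 0, z = 0, y = 0:
  ~x: Gödel ¬ of 0 = 1 (operand is 0)
  ~x: Gödel ¬ of 0 = 1 (operand is 0)
  ~z: Gödel ¬ of 0 = 1 (operand is 0)
  (z -> x): 0 ≤ 0, so result = 1
  (y -> (z -> x)): 0 ≤ 1, so result = 1
  (~z -> (y -> (z -> x))): 1 ≤ 1, so result = 1
  (z -> (~z -> (y -> (z -> x)))): 0 ≤ 1, so result = 1
  (z -> (z -> (~z -> (y -> (z -> x))))): 0 ≤ 1, so result = 1
  (~x -> (z -> (z -> (~z -> (y -> (z -> x)))))): 1 ≤ 1, so result = 1
  (~x -> (~x -> (z -> (z -> (~z -> (y -> (z -> x))))))): 1 ≤ 1, so result = 1
All 27 assignments give value 1 — the formula is a G_3-tautology.

1.00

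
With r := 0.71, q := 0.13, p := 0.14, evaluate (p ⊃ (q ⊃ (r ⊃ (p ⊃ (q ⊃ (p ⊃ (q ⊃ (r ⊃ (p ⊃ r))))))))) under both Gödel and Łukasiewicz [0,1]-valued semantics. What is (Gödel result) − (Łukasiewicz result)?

Gödel evaluation:
  (p ⊃ r): 0.14 ≤ 0.71, so result = 1
  (r ⊃ (p ⊃ r)): 0.71 ≤ 1, so result = 1
  (q ⊃ (r ⊃ (p ⊃ r))): 0.13 ≤ 1, so result = 1
  (p ⊃ (q ⊃ (r ⊃ (p ⊃ r)))): 0.14 ≤ 1, so result = 1
  (q ⊃ (p ⊃ (q ⊃ (r ⊃ (p ⊃ r))))): 0.13 ≤ 1, so result = 1
  (p ⊃ (q ⊃ (p ⊃ (q ⊃ (r ⊃ (p ⊃ r)))))): 0.14 ≤ 1, so result = 1
  (r ⊃ (p ⊃ (q ⊃ (p ⊃ (q ⊃ (r ⊃ (p ⊃ r))))))): 0.71 ≤ 1, so result = 1
  (q ⊃ (r ⊃ (p ⊃ (q ⊃ (p ⊃ (q ⊃ (r ⊃ (p ⊃ r)))))))): 0.13 ≤ 1, so result = 1
  (p ⊃ (q ⊃ (r ⊃ (p ⊃ (q ⊃ (p ⊃ (q ⊃ (r ⊃ (p ⊃ r))))))))): 0.14 ≤ 1, so result = 1
  Gödel value = 1
Łukasiewicz evaluation:
  (p ⊃ r): min(1, 1 − 0.14 + 0.71) = 1
  (r ⊃ (p ⊃ r)): min(1, 1 − 0.71 + 1) = 1
  (q ⊃ (r ⊃ (p ⊃ r))): min(1, 1 − 0.13 + 1) = 1
  (p ⊃ (q ⊃ (r ⊃ (p ⊃ r)))): min(1, 1 − 0.14 + 1) = 1
  (q ⊃ (p ⊃ (q ⊃ (r ⊃ (p ⊃ r))))): min(1, 1 − 0.13 + 1) = 1
  (p ⊃ (q ⊃ (p ⊃ (q ⊃ (r ⊃ (p ⊃ r)))))): min(1, 1 − 0.14 + 1) = 1
  (r ⊃ (p ⊃ (q ⊃ (p ⊃ (q ⊃ (r ⊃ (p ⊃ r))))))): min(1, 1 − 0.71 + 1) = 1
  (q ⊃ (r ⊃ (p ⊃ (q ⊃ (p ⊃ (q ⊃ (r ⊃ (p ⊃ r)))))))): min(1, 1 − 0.13 + 1) = 1
  (p ⊃ (q ⊃ (r ⊃ (p ⊃ (q ⊃ (p ⊃ (q ⊃ (r ⊃ (p ⊃ r))))))))): min(1, 1 − 0.14 + 1) = 1
  Łukasiewicz value = 1
Difference: 1 − 1 = 0.00

0.00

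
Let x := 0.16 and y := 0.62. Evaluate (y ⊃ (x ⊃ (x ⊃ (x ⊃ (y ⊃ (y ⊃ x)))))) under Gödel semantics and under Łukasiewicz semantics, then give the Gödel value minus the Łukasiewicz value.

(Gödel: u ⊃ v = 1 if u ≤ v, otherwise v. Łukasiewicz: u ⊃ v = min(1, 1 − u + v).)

0.00

Gödel evaluation:
  (y ⊃ x): 0.62 > 0.16, so result = 0.16
  (y ⊃ (y ⊃ x)): 0.62 > 0.16, so result = 0.16
  (x ⊃ (y ⊃ (y ⊃ x))): 0.16 ≤ 0.16, so result = 1
  (x ⊃ (x ⊃ (y ⊃ (y ⊃ x)))): 0.16 ≤ 1, so result = 1
  (x ⊃ (x ⊃ (x ⊃ (y ⊃ (y ⊃ x))))): 0.16 ≤ 1, so result = 1
  (y ⊃ (x ⊃ (x ⊃ (x ⊃ (y ⊃ (y ⊃ x)))))): 0.62 ≤ 1, so result = 1
  Gödel value = 1
Łukasiewicz evaluation:
  (y ⊃ x): min(1, 1 − 0.62 + 0.16) = 0.54
  (y ⊃ (y ⊃ x)): min(1, 1 − 0.62 + 0.54) = 0.92
  (x ⊃ (y ⊃ (y ⊃ x))): min(1, 1 − 0.16 + 0.92) = 1
  (x ⊃ (x ⊃ (y ⊃ (y ⊃ x)))): min(1, 1 − 0.16 + 1) = 1
  (x ⊃ (x ⊃ (x ⊃ (y ⊃ (y ⊃ x))))): min(1, 1 − 0.16 + 1) = 1
  (y ⊃ (x ⊃ (x ⊃ (x ⊃ (y ⊃ (y ⊃ x)))))): min(1, 1 − 0.62 + 1) = 1
  Łukasiewicz value = 1
Difference: 1 − 1 = 0.00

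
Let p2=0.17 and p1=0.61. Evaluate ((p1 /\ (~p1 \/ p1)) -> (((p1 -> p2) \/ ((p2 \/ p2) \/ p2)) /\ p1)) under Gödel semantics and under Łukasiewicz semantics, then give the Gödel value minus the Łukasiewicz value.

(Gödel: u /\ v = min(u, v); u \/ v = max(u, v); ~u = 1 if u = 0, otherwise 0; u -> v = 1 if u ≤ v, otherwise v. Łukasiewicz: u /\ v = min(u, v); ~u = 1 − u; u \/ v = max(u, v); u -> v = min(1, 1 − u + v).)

Gödel evaluation:
  ~p1: Gödel ¬ of 0.61 = 0 (operand ≠ 0)
  (~p1 \/ p1) = max(0, 0.61) = 0.61
  (p1 /\ (~p1 \/ p1)) = min(0.61, 0.61) = 0.61
  (p1 -> p2): 0.61 > 0.17, so result = 0.17
  (p2 \/ p2) = max(0.17, 0.17) = 0.17
  ((p2 \/ p2) \/ p2) = max(0.17, 0.17) = 0.17
  ((p1 -> p2) \/ ((p2 \/ p2) \/ p2)) = max(0.17, 0.17) = 0.17
  (((p1 -> p2) \/ ((p2 \/ p2) \/ p2)) /\ p1) = min(0.17, 0.61) = 0.17
  ((p1 /\ (~p1 \/ p1)) -> (((p1 -> p2) \/ ((p2 \/ p2) \/ p2)) /\ p1)): 0.61 > 0.17, so result = 0.17
  Gödel value = 0.17
Łukasiewicz evaluation:
  ~p1: Łukasiewicz ¬ gives 1 − 0.61 = 0.39
  (~p1 \/ p1) = max(0.39, 0.61) = 0.61
  (p1 /\ (~p1 \/ p1)) = min(0.61, 0.61) = 0.61
  (p1 -> p2): min(1, 1 − 0.61 + 0.17) = 0.56
  (p2 \/ p2) = max(0.17, 0.17) = 0.17
  ((p2 \/ p2) \/ p2) = max(0.17, 0.17) = 0.17
  ((p1 -> p2) \/ ((p2 \/ p2) \/ p2)) = max(0.56, 0.17) = 0.56
  (((p1 -> p2) \/ ((p2 \/ p2) \/ p2)) /\ p1) = min(0.56, 0.61) = 0.56
  ((p1 /\ (~p1 \/ p1)) -> (((p1 -> p2) \/ ((p2 \/ p2) \/ p2)) /\ p1)): min(1, 1 − 0.61 + 0.56) = 0.95
  Łukasiewicz value = 0.95
Difference: 0.17 − 0.95 = -0.78

-0.78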